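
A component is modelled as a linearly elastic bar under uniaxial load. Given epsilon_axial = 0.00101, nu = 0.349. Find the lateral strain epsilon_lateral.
Model: a linearly elastic bar under uniaxial load, so epsilon_lateral = -nu·epsilon_axial.
Substitute:
  epsilon_lateral = -(0.349 × 0.00101)
  epsilon_lateral = -0.0003525
Final answer: epsilon_lateral = -0.0003525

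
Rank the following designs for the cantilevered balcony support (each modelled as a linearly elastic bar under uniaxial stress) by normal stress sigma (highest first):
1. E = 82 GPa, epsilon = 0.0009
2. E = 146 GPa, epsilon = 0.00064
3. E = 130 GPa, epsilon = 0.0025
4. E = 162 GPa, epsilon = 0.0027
Model: a linearly elastic bar under uniaxial stress, so sigma = E·epsilon (SI units).
  Case 1: sigma = (8.2 × 10¹⁰) × 0.0009 = 7.38 × 10⁷ Pa = 73.8 MPa
  Case 2: sigma = (1.46 × 10¹¹) × 0.00064 = 9.344 × 10⁷ Pa = 93.44 MPa
  Case 3: sigma = (1.3 × 10¹¹) × 0.0025 = 3.25 × 10⁸ Pa = 325 MPa
  Case 4: sigma = (1.62 × 10¹¹) × 0.0027 = 4.374 × 10⁸ Pa = 437.4 MPa
Ordering: 437.4 MPa (case 4) > 325 MPa (case 3) > 93.44 MPa (case 2) > 73.8 MPa (case 1)
Final answer: 4, 3, 2, 1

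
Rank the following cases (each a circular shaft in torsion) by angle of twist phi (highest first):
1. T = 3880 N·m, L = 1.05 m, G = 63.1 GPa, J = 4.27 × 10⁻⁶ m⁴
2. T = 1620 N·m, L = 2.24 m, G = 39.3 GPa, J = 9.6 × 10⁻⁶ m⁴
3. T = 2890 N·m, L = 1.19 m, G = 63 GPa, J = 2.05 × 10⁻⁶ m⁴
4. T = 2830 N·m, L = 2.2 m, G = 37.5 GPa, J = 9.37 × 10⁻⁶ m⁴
Model: a circular shaft in torsion, so phi = (T·L) / (G·J) (SI units).
  Case 1: phi = (3880 × 1.05) / ((6.31 × 10¹⁰) × (4.27 × 10⁻⁶)) = 0.01512 rad = 0.8663°
  Case 2: phi = (1620 × 2.24) / ((3.93 × 10¹⁰) × (9.6 × 10⁻⁶)) = 0.009618 rad = 0.5511°
  Case 3: phi = (2890 × 1.19) / ((6.3 × 10¹⁰) × (2.05 × 10⁻⁶)) = 0.02663 rad = 1.526°
  Case 4: phi = (2830 × 2.2) / ((3.75 × 10¹⁰) × (9.37 × 10⁻⁶)) = 0.01772 rad = 1.015°
Ordering: 1.526° (case 3) > 1.015° (case 4) > 0.8663° (case 1) > 0.5511° (case 2)
Final answer: 3, 4, 1, 2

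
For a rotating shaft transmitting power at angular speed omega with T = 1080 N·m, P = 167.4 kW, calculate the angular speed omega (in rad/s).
Model: a rotating shaft transmitting power at angular speed omega, so P = T·omega.
Solve for omega: omega = P / T.
Convert to SI units:
  P = 167.4 kW = 167400 W
Substitute:
  omega = 167400 / 1080
  omega = 155 rad/s
Final answer: omega = 155 rad/s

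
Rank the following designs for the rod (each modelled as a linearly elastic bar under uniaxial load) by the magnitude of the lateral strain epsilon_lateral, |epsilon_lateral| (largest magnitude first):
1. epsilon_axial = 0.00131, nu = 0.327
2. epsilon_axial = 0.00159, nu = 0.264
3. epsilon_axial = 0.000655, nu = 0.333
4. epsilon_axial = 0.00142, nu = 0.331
Model: a linearly elastic bar under uniaxial load, so epsilon_lateral = -nu·epsilon_axial (SI units).
  Case 1: epsilon_lateral = -(0.327 × 0.00131) = -0.0004284
  Case 2: epsilon_lateral = -(0.264 × 0.00159) = -0.0004198
  Case 3: epsilon_lateral = -(0.333 × 0.000655) = -0.0002181
  Case 4: epsilon_lateral = -(0.331 × 0.00142) = -0.00047
Ordering by |epsilon_lateral|: 0.00047 (case 4) > 0.0004284 (case 1) > 0.0004198 (case 2) > 0.0002181 (case 3)
Final answer: 4, 1, 2, 3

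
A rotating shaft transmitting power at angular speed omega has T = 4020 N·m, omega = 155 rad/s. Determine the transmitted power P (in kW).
Model: a rotating shaft transmitting power at angular speed omega, so P = T·omega.
Substitute:
  P = 4020 × 155
  P = 623100 W
Convert: P = 623100 W = 623.1 kW
Final answer: P = 623.1 kW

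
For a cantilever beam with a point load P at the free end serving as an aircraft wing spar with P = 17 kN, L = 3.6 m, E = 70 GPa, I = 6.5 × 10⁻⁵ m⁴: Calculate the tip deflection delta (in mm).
Model: a cantilever beam with a point load P at the free end, so delta = (P·L^3) / (3·E·I).
Convert to SI units:
  P = 17 kN = 17000 N
  E = 70 GPa = 7 × 10¹⁰ Pa
Substitute:
  delta = (17000 × 3.6^3) / (3 × (7 × 10¹⁰) × (6.5 × 10⁻⁵))
  delta = 0.05811 m
Convert: delta = 0.05811 m = 58.11 mm
Final answer: delta = 58.11 mm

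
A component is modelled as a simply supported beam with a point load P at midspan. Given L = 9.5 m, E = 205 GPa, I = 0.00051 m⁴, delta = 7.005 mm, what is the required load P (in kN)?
Model: a simply supported beam with a point load P at midspan, so delta = (P·L^3) / (48·E·I).
Solve for P: P = (48·delta·E·I) / L^3.
Convert to SI units:
  E = 205 GPa = 2.05 × 10¹¹ Pa
  delta = 7.005 mm = 0.007005 m
Substitute:
  P = (48 × 0.007005 × (2.05 × 10¹¹) × 0.00051) / 9.5^3
  P = 41000 N
Convert: P = 41000 N = 41 kN
Final answer: P = 41 kN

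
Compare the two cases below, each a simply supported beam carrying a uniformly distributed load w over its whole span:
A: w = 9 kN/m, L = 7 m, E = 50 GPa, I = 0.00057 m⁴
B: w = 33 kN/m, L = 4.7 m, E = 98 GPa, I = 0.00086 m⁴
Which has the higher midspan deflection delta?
Model: a simply supported beam carrying a uniformly distributed load w over its whole span, so delta = (5·w·L^4) / (384·E·I) (SI units).
  A: delta = (5 × 9000 × 7^4) / (384 × (5 × 10¹⁰) × 0.00057) = 0.009873 m = 9.873 mm
  B: delta = (5 × 33000 × 4.7^4) / (384 × (9.8 × 10¹⁰) × 0.00086) = 0.002488 m = 2.488 mm
9.873 mm > 2.488 mm, so A is larger.
Final answer: A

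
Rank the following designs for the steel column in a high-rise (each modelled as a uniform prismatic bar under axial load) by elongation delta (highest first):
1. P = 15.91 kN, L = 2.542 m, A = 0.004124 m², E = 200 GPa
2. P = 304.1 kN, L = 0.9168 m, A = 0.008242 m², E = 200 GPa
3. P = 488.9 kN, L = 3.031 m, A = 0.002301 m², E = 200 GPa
Model: a uniform prismatic bar under axial load, so delta = (P·L) / (A·E) (SI units).
  Case 1: delta = (15910 × 2.542) / (0.004124 × (2 × 10¹¹)) = 4.903 × 10⁻⁵ m = 0.04903 mm
  Case 2: delta = (304100 × 0.9168) / (0.008242 × (2 × 10¹¹)) = 0.0001691 m = 0.1691 mm
  Case 3: delta = (488900 × 3.031) / (0.002301 × (2 × 10¹¹)) = 0.00322 m = 3.22 mm
Ordering: 3.22 mm (case 3) > 0.1691 mm (case 2) > 0.04903 mm (case 1)
Final answer: 3, 2, 1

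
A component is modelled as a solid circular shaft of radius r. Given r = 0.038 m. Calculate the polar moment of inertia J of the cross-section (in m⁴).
Model: a solid circular shaft of radius r, so J = (π·r^4) / 2.
Substitute:
  J = (π × 0.038^4) / 2
  J = 3.275 × 10⁻⁶ m⁴
Final answer: J = 3.275 × 10⁻⁶ m⁴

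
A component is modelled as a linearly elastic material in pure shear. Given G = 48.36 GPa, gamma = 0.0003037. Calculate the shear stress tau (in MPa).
Model: a linearly elastic material in pure shear, so tau = G·gamma.
Convert to SI units:
  G = 48.36 GPa = 4.836 × 10¹⁰ Pa
Substitute:
  tau = (4.836 × 10¹⁰) × 0.0003037
  tau = 1.469 × 10⁷ Pa
Convert: tau = 1.469 × 10⁷ Pa = 14.69 MPa
Final answer: tau = 14.69 MPa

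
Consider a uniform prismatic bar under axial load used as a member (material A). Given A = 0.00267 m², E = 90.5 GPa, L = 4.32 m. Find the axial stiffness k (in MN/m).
Model: a uniform prismatic bar under axial load, so k = (A·E) / L.
Convert to SI units:
  E = 90.5 GPa = 9.05 × 10¹⁰ Pa
Substitute:
  k = (0.00267 × (9.05 × 10¹⁰)) / 4.32
  k = 5.593 × 10⁷ N/m
Convert: k = 5.593 × 10⁷ N/m = 55.93 MN/m
Final answer: k = 55.93 MN/m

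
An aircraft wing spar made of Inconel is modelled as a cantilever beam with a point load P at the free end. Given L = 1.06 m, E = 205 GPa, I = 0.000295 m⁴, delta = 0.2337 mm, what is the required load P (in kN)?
Model: a cantilever beam with a point load P at the free end, so delta = (P·L^3) / (3·E·I).
Solve for P: P = (3·delta·E·I) / L^3.
Convert to SI units:
  E = 205 GPa = 2.05 × 10¹¹ Pa
  delta = 0.2337 mm = 0.0002337 m
Substitute:
  P = (3 × 0.0002337 × (2.05 × 10¹¹) × 0.000295) / 1.06^3
  P = 35600 N
Convert: P = 35600 N = 35.6 kN
Final answer: P = 35.6 kN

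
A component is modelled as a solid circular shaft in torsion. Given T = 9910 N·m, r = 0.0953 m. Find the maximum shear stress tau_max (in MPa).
Model: a solid circular shaft in torsion, so tau_max = (2·T) / (π·r^3).
Substitute:
  tau_max = (2 × 9910) / (π × 0.0953^3)
  tau_max = 7.289 × 10⁶ Pa
Convert: tau_max = 7.289 × 10⁶ Pa = 7.289 MPa
Final answer: tau_max = 7.289 MPa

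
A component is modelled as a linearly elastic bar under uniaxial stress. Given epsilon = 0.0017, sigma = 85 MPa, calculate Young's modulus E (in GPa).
Model: a linearly elastic bar under uniaxial stress, so sigma = E·epsilon.
Solve for E: E = sigma / epsilon.
Convert to SI units:
  sigma = 85 MPa = 8.5 × 10⁷ Pa
Substitute:
  E = (8.5 × 10⁷) / 0.0017
  E = 5 × 10¹⁰ Pa
Convert: E = 5 × 10¹⁰ Pa = 50 GPa
Final answer: E = 50 GPa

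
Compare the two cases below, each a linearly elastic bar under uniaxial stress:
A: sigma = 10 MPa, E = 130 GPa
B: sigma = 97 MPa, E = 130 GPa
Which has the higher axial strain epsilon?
Model: a linearly elastic bar under uniaxial stress, so epsilon = sigma / E (SI units).
  A: epsilon = (1 × 10⁷) / (1.3 × 10¹¹) = 7.692 × 10⁻⁵
  B: epsilon = (9.7 × 10⁷) / (1.3 × 10¹¹) = 0.0007462
0.0007462 > 7.692 × 10⁻⁵, so B is larger.
Final answer: B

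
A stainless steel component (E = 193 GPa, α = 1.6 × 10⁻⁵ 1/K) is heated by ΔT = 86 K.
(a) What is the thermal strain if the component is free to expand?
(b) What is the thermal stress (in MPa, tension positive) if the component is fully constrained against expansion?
(a) Free thermal strain ε_th = α·ΔT = (1.6 × 10⁻⁵) × 86 = 0.001376
(b) Fully constrained, the expansion is suppressed, so σ = -E·α·ΔT. Convert E = 193 GPa = 1.93 × 10¹¹ Pa.
  σ = -(1.93 × 10¹¹) × (1.6 × 10⁻⁵) × 86 = -2.656 × 10⁸ Pa = -265.6 MPa (compressive)
Final answer: (a) ε_th = 0.001376, (b) σ = -265.6 MPa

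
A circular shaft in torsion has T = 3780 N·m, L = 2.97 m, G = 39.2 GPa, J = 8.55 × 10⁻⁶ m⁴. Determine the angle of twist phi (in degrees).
Model: a circular shaft in torsion, so phi = (T·L) / (G·J).
Convert to SI units:
  G = 39.2 GPa = 3.92 × 10¹⁰ Pa
Substitute:
  phi = (3780 × 2.97) / ((3.92 × 10¹⁰) × (8.55 × 10⁻⁶))
  phi = 0.0335 rad
Convert to degrees: phi = 0.0335 × 180/π = 1.919°
Final answer: phi = 1.919°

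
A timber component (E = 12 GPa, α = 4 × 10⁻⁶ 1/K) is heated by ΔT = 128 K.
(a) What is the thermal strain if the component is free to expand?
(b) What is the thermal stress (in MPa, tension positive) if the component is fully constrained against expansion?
(a) Free thermal strain ε_th = α·ΔT = (4 × 10⁻⁶) × 128 = 0.000512
(b) Fully constrained, the expansion is suppressed, so σ = -E·α·ΔT. Convert E = 12 GPa = 1.2 × 10¹⁰ Pa.
  σ = -(1.2 × 10¹⁰) × (4 × 10⁻⁶) × 128 = -6.144 × 10⁶ Pa = -6.144 MPa (compressive)
Final answer: (a) ε_th = 0.000512, (b) σ = -6.144 MPa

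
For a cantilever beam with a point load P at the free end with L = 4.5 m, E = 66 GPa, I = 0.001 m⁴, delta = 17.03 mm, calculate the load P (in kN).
Model: a cantilever beam with a point load P at the free end, so delta = (P·L^3) / (3·E·I).
Solve for P: P = (3·delta·E·I) / L^3.
Convert to SI units:
  E = 66 GPa = 6.6 × 10¹⁰ Pa
  delta = 17.03 mm = 0.01703 m
Substitute:
  P = (3 × 0.01703 × (6.6 × 10¹⁰) × 0.001) / 4.5^3
  P = 37000 N
Convert: P = 37000 N = 37 kN
Final answer: P = 37 kN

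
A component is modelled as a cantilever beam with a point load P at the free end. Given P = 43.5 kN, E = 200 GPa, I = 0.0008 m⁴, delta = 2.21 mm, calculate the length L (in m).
Model: a cantilever beam with a point load P at the free end, so delta = (P·L^3) / (3·E·I).
Solve for L: L = ((3·delta·E·I) / P)^(1/3).
Convert to SI units:
  P = 43.5 kN = 43500 N
  E = 200 GPa = 2 × 10¹¹ Pa
  delta = 2.21 mm = 0.00221 m
Substitute:
  L = ((3 × 0.00221 × (2 × 10¹¹) × 0.0008) / 43500)^(1/3)
  L = 2.9 m
Final answer: L = 2.9 m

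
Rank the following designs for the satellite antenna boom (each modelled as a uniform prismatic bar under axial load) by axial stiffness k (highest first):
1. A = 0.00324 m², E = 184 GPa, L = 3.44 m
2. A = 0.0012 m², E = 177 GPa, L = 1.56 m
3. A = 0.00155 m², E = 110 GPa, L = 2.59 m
Model: a uniform prismatic bar under axial load, so k = (A·E) / L (SI units).
  Case 1: k = (0.00324 × (1.84 × 10¹¹)) / 3.44 = 1.733 × 10⁸ N/m = 173.3 MN/m
  Case 2: k = (0.0012 × (1.77 × 10¹¹)) / 1.56 = 1.362 × 10⁸ N/m = 136.2 MN/m
  Case 3: k = (0.00155 × (1.1 × 10¹¹)) / 2.59 = 6.583 × 10⁷ N/m = 65.83 MN/m
Ordering: 173.3 MN/m (case 1) > 136.2 MN/m (case 2) > 65.83 MN/m (case 3)
Final answer: 1, 2, 3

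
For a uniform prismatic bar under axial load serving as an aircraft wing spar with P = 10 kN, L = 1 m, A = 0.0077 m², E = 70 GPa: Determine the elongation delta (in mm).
Model: a uniform prismatic bar under axial load, so delta = (P·L) / (A·E).
Convert to SI units:
  P = 10 kN = 10000 N
  E = 70 GPa = 7 × 10¹⁰ Pa
Substitute:
  delta = (10000 × 1) / (0.0077 × (7 × 10¹⁰))
  delta = 1.855 × 10⁻⁵ m
Convert: delta = 1.855 × 10⁻⁵ m = 0.01855 mm
Final answer: delta = 0.01855 mm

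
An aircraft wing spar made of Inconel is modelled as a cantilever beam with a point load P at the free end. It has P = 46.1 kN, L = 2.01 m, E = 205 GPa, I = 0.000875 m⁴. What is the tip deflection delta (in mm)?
Model: a cantilever beam with a point load P at the free end, so delta = (P·L^3) / (3·E·I).
Convert to SI units:
  P = 46.1 kN = 46100 N
  E = 205 GPa = 2.05 × 10¹¹ Pa
Substitute:
  delta = (46100 × 2.01^3) / (3 × (2.05 × 10¹¹) × 0.000875)
  delta = 0.0006957 m
Convert: delta = 0.0006957 m = 0.6957 mm
Final answer: delta = 0.6957 mm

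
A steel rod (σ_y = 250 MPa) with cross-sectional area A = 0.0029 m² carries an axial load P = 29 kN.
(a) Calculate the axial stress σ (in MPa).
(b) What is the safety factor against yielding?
(a) Axial stress σ = P/A. Convert P = 29 kN = 29000 N.
  σ = 29000 / 0.0029 = 1 × 10⁷ Pa = 10 MPa
(b) Safety factor SF = σ_y/σ = 250 / 10 = 25
Final answer: (a) σ = 10 MPa, (b) SF = 25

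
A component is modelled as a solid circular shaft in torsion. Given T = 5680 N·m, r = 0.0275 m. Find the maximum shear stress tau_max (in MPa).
Model: a solid circular shaft in torsion, so tau_max = (2·T) / (π·r^3).
Substitute:
  tau_max = (2 × 5680) / (π × 0.0275^3)
  tau_max = 1.739 × 10⁸ Pa
Convert: tau_max = 1.739 × 10⁸ Pa = 173.9 MPa
Final answer: tau_max = 173.9 MPa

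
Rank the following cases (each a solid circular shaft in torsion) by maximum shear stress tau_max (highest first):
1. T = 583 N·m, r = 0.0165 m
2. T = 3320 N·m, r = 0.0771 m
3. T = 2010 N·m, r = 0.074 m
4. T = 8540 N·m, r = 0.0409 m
Model: a solid circular shaft in torsion, so tau_max = (2·T) / (π·r^3) (SI units).
  Case 1: tau_max = (2 × 583) / (π × 0.0165^3) = 8.262 × 10⁷ Pa = 82.62 MPa
  Case 2: tau_max = (2 × 3320) / (π × 0.0771^3) = 4.612 × 10⁶ Pa = 4.612 MPa
  Case 3: tau_max = (2 × 2010) / (π × 0.074^3) = 3.158 × 10⁶ Pa = 3.158 MPa
  Case 4: tau_max = (2 × 8540) / (π × 0.0409^3) = 7.946 × 10⁷ Pa = 79.46 MPa
Ordering: 82.62 MPa (case 1) > 79.46 MPa (case 4) > 4.612 MPa (case 2) > 3.158 MPa (case 3)
Final answer: 1, 4, 2, 3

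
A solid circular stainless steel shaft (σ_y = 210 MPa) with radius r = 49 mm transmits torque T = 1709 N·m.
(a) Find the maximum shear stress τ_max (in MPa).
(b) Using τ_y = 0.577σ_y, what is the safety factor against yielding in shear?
(a) For a solid circular shaft, τ_max = T·r/J with J = π·r^4/2, i.e. τ_max = 2·T / (π·r^3). Convert r = 49 mm = 0.049 m.
  τ_max = (2 × 1709) / (π × 0.049^3) = 9.248 × 10⁶ Pa = 9.248 MPa
(b) τ_y = 0.577 × 210 = 121.17 MPa
  SF = τ_y/τ_max = 121.17 / 9.248 = 13.1
Final answer: (a) τ_max = 9.248 MPa, (b) SF = 13.1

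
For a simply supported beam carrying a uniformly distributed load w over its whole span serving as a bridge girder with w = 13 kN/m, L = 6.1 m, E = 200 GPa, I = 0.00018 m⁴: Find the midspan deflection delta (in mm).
Model: a simply supported beam carrying a uniformly distributed load w over its whole span, so delta = (5·w·L^4) / (384·E·I).
Convert to SI units:
  w = 13 kN/m = 13000 N/m
  E = 200 GPa = 2 × 10¹¹ Pa
Substitute:
  delta = (5 × 13000 × 6.1^4) / (384 × (2 × 10¹¹) × 0.00018)
  delta = 0.00651 m
Convert: delta = 0.00651 m = 6.51 mm
Final answer: delta = 6.51 mm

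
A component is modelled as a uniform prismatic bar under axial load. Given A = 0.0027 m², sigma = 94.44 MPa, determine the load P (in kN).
Model: a uniform prismatic bar under axial load, so sigma = P / A.
Solve for P: P = sigma·A.
Convert to SI units:
  sigma = 94.44 MPa = 9.444 × 10⁷ Pa
Substitute:
  P = (9.444 × 10⁷) × 0.0027
  P = 255000 N
Convert: P = 255000 N = 255 kN
Final answer: P = 255 kN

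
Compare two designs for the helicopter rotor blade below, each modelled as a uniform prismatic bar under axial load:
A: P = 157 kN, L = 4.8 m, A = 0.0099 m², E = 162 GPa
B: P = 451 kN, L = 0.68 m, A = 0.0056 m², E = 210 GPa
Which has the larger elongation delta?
Model: a uniform prismatic bar under axial load, so delta = (P·L) / (A·E) (SI units).
  A: delta = (157000 × 4.8) / (0.0099 × (1.62 × 10¹¹)) = 0.0004699 m = 0.4699 mm
  B: delta = (451000 × 0.68) / (0.0056 × (2.1 × 10¹¹)) = 0.0002608 m = 0.2608 mm
0.4699 mm > 0.2608 mm, so A is larger.
Final answer: A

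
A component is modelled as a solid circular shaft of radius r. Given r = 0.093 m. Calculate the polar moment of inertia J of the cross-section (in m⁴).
Model: a solid circular shaft of radius r, so J = (π·r^4) / 2.
Substitute:
  J = (π × 0.093^4) / 2
  J = 0.0001175 m⁴
Final answer: J = 0.0001175 m⁴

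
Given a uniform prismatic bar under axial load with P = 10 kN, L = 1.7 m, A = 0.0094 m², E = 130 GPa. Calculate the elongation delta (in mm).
Model: a uniform prismatic bar under axial load, so delta = (P·L) / (A·E).
Convert to SI units:
  P = 10 kN = 10000 N
  E = 130 GPa = 1.3 × 10¹¹ Pa
Substitute:
  delta = (10000 × 1.7) / (0.0094 × (1.3 × 10¹¹))
  delta = 1.391 × 10⁻⁵ m
Convert: delta = 1.391 × 10⁻⁵ m = 0.01391 mm
Final answer: delta = 0.01391 mm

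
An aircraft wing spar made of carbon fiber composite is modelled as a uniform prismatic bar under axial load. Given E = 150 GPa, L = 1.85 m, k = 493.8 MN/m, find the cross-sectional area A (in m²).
Model: a uniform prismatic bar under axial load, so k = (A·E) / L.
Solve for A: A = (k·L) / E.
Convert to SI units:
  E = 150 GPa = 1.5 × 10¹¹ Pa
  k = 493.8 MN/m = 4.938 × 10⁸ N/m
Substitute:
  A = ((4.938 × 10⁸) × 1.85) / (1.5 × 10¹¹)
  A = 0.00609 m²
Final answer: A = 0.00609 m²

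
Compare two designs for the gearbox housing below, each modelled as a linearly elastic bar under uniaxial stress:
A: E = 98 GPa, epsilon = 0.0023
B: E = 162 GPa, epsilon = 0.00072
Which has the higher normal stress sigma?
Model: a linearly elastic bar under uniaxial stress, so sigma = E·epsilon (SI units).
  A: sigma = (9.8 × 10¹⁰) × 0.0023 = 2.254 × 10⁸ Pa = 225.4 MPa
  B: sigma = (1.62 × 10¹¹) × 0.00072 = 1.166 × 10⁸ Pa = 116.6 MPa
225.4 MPa > 116.6 MPa, so A is larger.
Final answer: A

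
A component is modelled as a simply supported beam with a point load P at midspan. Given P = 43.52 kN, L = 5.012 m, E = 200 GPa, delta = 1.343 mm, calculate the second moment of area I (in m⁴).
Model: a simply supported beam with a point load P at midspan, so delta = (P·L^3) / (48·E·I).
Solve for I: I = (P·L^3) / (48·delta·E).
Convert to SI units:
  P = 43.52 kN = 43520 N
  E = 200 GPa = 2 × 10¹¹ Pa
  delta = 1.343 mm = 0.001343 m
Substitute:
  I = (43520 × 5.012^3) / (48 × 0.001343 × (2 × 10¹¹))
  I = 0.000425 m⁴
Final answer: I = 0.000425 m⁴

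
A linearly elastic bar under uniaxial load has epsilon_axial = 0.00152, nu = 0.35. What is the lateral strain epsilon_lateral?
Model: a linearly elastic bar under uniaxial load, so epsilon_lateral = -nu·epsilon_axial.
Substitute:
  epsilon_lateral = -(0.35 × 0.00152)
  epsilon_lateral = -0.000532
Final answer: epsilon_lateral = -0.000532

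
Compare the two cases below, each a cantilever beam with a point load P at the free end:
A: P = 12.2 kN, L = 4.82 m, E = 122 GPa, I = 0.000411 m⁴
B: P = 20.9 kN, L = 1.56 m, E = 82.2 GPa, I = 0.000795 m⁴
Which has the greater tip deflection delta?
Model: a cantilever beam with a point load P at the free end, so delta = (P·L^3) / (3·E·I) (SI units).
  A: delta = (12200 × 4.82^3) / (3 × (1.22 × 10¹¹) × 0.000411) = 0.009082 m = 9.082 mm
  B: delta = (20900 × 1.56^3) / (3 × (8.22 × 10¹⁰) × 0.000795) = 0.0004047 m = 0.4047 mm
9.082 mm > 0.4047 mm, so A is larger.
Final answer: A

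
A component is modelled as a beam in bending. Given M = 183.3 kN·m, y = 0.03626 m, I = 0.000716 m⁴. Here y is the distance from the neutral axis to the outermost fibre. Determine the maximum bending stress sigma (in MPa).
Model: a beam in bending, so sigma = (M·y) / I.
Convert to SI units:
  M = 183.3 kN·m = 183300 N·m
Substitute:
  sigma = (183300 × 0.03626) / 0.000716
  sigma = 9.283 × 10⁶ Pa
Convert: sigma = 9.283 × 10⁶ Pa = 9.283 MPa
Final answer: sigma = 9.283 MPa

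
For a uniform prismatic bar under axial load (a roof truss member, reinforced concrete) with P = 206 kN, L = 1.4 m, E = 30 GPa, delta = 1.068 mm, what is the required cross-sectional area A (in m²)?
Model: a uniform prismatic bar under axial load, so delta = (P·L) / (A·E).
Solve for A: A = (P·L) / (delta·E).
Convert to SI units:
  P = 206 kN = 206000 N
  E = 30 GPa = 3 × 10¹⁰ Pa
  delta = 1.068 mm = 0.001068 m
Substitute:
  A = (206000 × 1.4) / (0.001068 × (3 × 10¹⁰))
  A = 0.009001 m²
Final answer: A = 0.009001 m²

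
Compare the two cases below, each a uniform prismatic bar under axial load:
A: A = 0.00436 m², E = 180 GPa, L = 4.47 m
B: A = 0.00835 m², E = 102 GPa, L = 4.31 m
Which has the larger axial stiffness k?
Model: a uniform prismatic bar under axial load, so k = (A·E) / L (SI units).
  A: k = (0.00436 × (1.8 × 10¹¹)) / 4.47 = 1.756 × 10⁸ N/m = 175.6 MN/m
  B: k = (0.00835 × (1.02 × 10¹¹)) / 4.31 = 1.976 × 10⁸ N/m = 197.6 MN/m
197.6 MN/m > 175.6 MN/m, so B is larger.
Final answer: B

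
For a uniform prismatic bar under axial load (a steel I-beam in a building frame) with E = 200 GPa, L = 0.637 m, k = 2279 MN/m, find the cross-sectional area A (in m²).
Model: a uniform prismatic bar under axial load, so k = (A·E) / L.
Solve for A: A = (k·L) / E.
Convert to SI units:
  E = 200 GPa = 2 × 10¹¹ Pa
  k = 2279 MN/m = 2.279 × 10⁹ N/m
Substitute:
  A = ((2.279 × 10⁹) × 0.637) / (2 × 10¹¹)
  A = 0.007259 m²
Final answer: A = 0.007259 m²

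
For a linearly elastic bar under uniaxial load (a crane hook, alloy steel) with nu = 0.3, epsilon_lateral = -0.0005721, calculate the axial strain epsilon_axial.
Model: a linearly elastic bar under uniaxial load, so epsilon_lateral = -nu·epsilon_axial.
Solve for epsilon_axial: epsilon_axial = -epsilon_lateral / nu.
Substitute:
  epsilon_axial = -(-0.0005721) / 0.3
  epsilon_axial = 0.001907
Final answer: epsilon_axial = 0.001907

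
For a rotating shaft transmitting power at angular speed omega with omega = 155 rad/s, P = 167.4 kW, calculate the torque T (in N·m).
Model: a rotating shaft transmitting power at angular speed omega, so P = T·omega.
Solve for T: T = P / omega.
Convert to SI units:
  P = 167.4 kW = 167400 W
Substitute:
  T = 167400 / 155
  T = 1080 N·m
Final answer: T = 1080 N·m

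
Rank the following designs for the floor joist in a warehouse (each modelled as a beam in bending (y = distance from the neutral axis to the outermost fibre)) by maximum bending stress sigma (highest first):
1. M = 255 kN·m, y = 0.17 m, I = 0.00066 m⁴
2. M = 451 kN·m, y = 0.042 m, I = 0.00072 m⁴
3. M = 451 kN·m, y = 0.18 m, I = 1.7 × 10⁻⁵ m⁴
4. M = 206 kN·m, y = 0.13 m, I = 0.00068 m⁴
Model: a beam in bending (y = distance from the neutral axis to the outermost fibre), so sigma = (M·y) / I (SI units).
  Case 1: sigma = (255000 × 0.17) / 0.00066 = 6.568 × 10⁷ Pa = 65.68 MPa
  Case 2: sigma = (451000 × 0.042) / 0.00072 = 2.631 × 10⁷ Pa = 26.31 MPa
  Case 3: sigma = (451000 × 0.18) / (1.7 × 10⁻⁵) = 4.775 × 10⁹ Pa = 4775 MPa
  Case 4: sigma = (206000 × 0.13) / 0.00068 = 3.938 × 10⁷ Pa = 39.38 MPa
Ordering: 4775 MPa (case 3) > 65.68 MPa (case 1) > 39.38 MPa (case 4) > 26.31 MPa (case 2)
Final answer: 3, 1, 4, 2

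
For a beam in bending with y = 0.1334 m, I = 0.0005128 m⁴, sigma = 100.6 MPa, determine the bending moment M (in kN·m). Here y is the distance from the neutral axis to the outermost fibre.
Model: a beam in bending, so sigma = (M·y) / I.
Solve for M: M = (sigma·I) / y.
Convert to SI units:
  sigma = 100.6 MPa = 1.006 × 10⁸ Pa
Substitute:
  M = ((1.006 × 10⁸) × 0.0005128) / 0.1334
  M = 386700 N·m
Convert: M = 386700 N·m = 386.7 kN·m
Final answer: M = 386.7 kN·m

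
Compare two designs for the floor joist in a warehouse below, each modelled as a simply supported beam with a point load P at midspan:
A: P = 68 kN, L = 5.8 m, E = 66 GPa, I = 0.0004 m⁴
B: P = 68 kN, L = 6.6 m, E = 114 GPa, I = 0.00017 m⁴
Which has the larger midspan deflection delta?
Model: a simply supported beam with a point load P at midspan, so delta = (P·L^3) / (48·E·I) (SI units).
  A: delta = (68000 × 5.8^3) / (48 × (6.6 × 10¹⁰) × 0.0004) = 0.01047 m = 10.47 mm
  B: delta = (68000 × 6.6^3) / (48 × (1.14 × 10¹¹) × 0.00017) = 0.02102 m = 21.02 mm
21.02 mm > 10.47 mm, so B is larger.
Final answer: B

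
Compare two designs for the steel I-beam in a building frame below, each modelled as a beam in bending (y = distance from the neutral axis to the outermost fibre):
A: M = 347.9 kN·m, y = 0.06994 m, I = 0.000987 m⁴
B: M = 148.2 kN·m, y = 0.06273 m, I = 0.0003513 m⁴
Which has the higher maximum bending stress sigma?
Model: a beam in bending (y = distance from the neutral axis to the outermost fibre), so sigma = (M·y) / I (SI units).
  A: sigma = (347900 × 0.06994) / 0.000987 = 2.465 × 10⁷ Pa = 24.65 MPa
  B: sigma = (148200 × 0.06273) / 0.0003513 = 2.646 × 10⁷ Pa = 26.46 MPa
26.46 MPa > 24.65 MPa, so B is larger.
Final answer: B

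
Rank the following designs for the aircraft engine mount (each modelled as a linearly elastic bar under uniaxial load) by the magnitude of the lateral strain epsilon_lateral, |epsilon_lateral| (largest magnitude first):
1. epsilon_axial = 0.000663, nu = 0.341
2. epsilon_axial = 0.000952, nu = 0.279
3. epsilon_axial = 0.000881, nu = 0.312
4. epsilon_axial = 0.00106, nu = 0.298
Model: a linearly elastic bar under uniaxial load, so epsilon_lateral = -nu·epsilon_axial (SI units).
  Case 1: epsilon_lateral = -(0.341 × 0.000663) = -0.0002261
  Case 2: epsilon_lateral = -(0.279 × 0.000952) = -0.0002656
  Case 3: epsilon_lateral = -(0.312 × 0.000881) = -0.0002749
  Case 4: epsilon_lateral = -(0.298 × 0.00106) = -0.0003159
Ordering by |epsilon_lateral|: 0.0003159 (case 4) > 0.0002749 (case 3) > 0.0002656 (case 2) > 0.0002261 (case 1)
Final answer: 4, 3, 2, 1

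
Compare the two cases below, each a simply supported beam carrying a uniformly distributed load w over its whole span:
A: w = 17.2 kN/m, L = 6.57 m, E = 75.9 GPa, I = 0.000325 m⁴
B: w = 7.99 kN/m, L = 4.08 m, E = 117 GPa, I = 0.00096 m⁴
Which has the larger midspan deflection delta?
Model: a simply supported beam carrying a uniformly distributed load w over its whole span, so delta = (5·w·L^4) / (384·E·I) (SI units).
  A: delta = (5 × 17200 × 6.57^4) / (384 × (7.59 × 10¹⁰) × 0.000325) = 0.01692 m = 16.92 mm
  B: delta = (5 × 7990 × 4.08^4) / (384 × (1.17 × 10¹¹) × 0.00096) = 0.0002567 m = 0.2567 mm
16.92 mm > 0.2567 mm, so A is larger.
Final answer: A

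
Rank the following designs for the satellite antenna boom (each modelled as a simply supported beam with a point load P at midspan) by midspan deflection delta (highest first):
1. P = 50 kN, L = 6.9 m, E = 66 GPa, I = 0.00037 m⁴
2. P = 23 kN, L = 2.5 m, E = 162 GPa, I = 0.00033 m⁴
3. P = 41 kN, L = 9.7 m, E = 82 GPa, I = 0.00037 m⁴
Model: a simply supported beam with a point load P at midspan, so delta = (P·L^3) / (48·E·I) (SI units).
  Case 1: delta = (50000 × 6.9^3) / (48 × (6.6 × 10¹⁰) × 0.00037) = 0.01401 m = 14.01 mm
  Case 2: delta = (23000 × 2.5^3) / (48 × (1.62 × 10¹¹) × 0.00033) = 0.00014 m = 0.14 mm
  Case 3: delta = (41000 × 9.7^3) / (48 × (8.2 × 10¹⁰) × 0.00037) = 0.02569 m = 25.69 mm
Ordering: 25.69 mm (case 3) > 14.01 mm (case 1) > 0.14 mm (case 2)
Final answer: 3, 1, 2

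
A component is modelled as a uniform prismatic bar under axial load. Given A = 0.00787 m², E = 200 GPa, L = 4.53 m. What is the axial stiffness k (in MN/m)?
Model: a uniform prismatic bar under axial load, so k = (A·E) / L.
Convert to SI units:
  E = 200 GPa = 2 × 10¹¹ Pa
Substitute:
  k = (0.00787 × (2 × 10¹¹)) / 4.53
  k = 3.475 × 10⁸ N/m
Convert: k = 3.475 × 10⁸ N/m = 347.5 MN/m
Final answer: k = 347.5 MN/m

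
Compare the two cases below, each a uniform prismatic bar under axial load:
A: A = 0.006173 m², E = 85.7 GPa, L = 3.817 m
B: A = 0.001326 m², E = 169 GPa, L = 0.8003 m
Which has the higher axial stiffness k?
Model: a uniform prismatic bar under axial load, so k = (A·E) / L (SI units).
  A: k = (0.006173 × (8.57 × 10¹⁰)) / 3.817 = 1.386 × 10⁸ N/m = 138.6 MN/m
  B: k = (0.001326 × (1.69 × 10¹¹)) / 0.8003 = 2.8 × 10⁸ N/m = 280 MN/m
280 MN/m > 138.6 MN/m, so B is larger.
Final answer: B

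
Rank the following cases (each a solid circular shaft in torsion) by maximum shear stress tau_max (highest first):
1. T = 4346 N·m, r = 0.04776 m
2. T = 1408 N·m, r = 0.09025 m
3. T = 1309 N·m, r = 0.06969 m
Model: a solid circular shaft in torsion, so tau_max = (2·T) / (π·r^3) (SI units).
  Case 1: tau_max = (2 × 4346) / (π × 0.04776^3) = 2.54 × 10⁷ Pa = 25.4 MPa
  Case 2: tau_max = (2 × 1408) / (π × 0.09025^3) = 1.219 × 10⁶ Pa = 1.219 MPa
  Case 3: tau_max = (2 × 1309) / (π × 0.06969^3) = 2.462 × 10⁶ Pa = 2.462 MPa
Ordering: 25.4 MPa (case 1) > 2.462 MPa (case 3) > 1.219 MPa (case 2)
Final answer: 1, 3, 2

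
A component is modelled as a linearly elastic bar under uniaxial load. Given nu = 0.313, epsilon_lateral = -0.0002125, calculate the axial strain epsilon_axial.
Model: a linearly elastic bar under uniaxial load, so epsilon_lateral = -nu·epsilon_axial.
Solve for epsilon_axial: epsilon_axial = -epsilon_lateral / nu.
Substitute:
  epsilon_axial = -(-0.0002125) / 0.313
  epsilon_axial = 0.0006789
Final answer: epsilon_axial = 0.0006789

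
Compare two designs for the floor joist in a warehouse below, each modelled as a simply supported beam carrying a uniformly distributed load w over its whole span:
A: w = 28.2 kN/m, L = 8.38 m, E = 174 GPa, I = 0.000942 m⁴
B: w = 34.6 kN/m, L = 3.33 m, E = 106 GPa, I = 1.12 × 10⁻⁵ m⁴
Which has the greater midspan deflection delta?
Model: a simply supported beam carrying a uniformly distributed load w over its whole span, so delta = (5·w·L^4) / (384·E·I) (SI units).
  A: delta = (5 × 28200 × 8.38^4) / (384 × (1.74 × 10¹¹) × 0.000942) = 0.01105 m = 11.05 mm
  B: delta = (5 × 34600 × 3.33^4) / (384 × (1.06 × 10¹¹) × (1.12 × 10⁻⁵)) = 0.04666 m = 46.66 mm
46.66 mm > 11.05 mm, so B is larger.
Final answer: B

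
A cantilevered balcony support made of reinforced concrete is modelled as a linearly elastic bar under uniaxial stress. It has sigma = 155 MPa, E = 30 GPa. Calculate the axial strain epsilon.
Model: a linearly elastic bar under uniaxial stress, so epsilon = sigma / E.
Convert to SI units:
  sigma = 155 MPa = 1.55 × 10⁸ Pa
  E = 30 GPa = 3 × 10¹⁰ Pa
Substitute:
  epsilon = (1.55 × 10⁸) / (3 × 10¹⁰)
  epsilon = 0.005167
Final answer: epsilon = 0.005167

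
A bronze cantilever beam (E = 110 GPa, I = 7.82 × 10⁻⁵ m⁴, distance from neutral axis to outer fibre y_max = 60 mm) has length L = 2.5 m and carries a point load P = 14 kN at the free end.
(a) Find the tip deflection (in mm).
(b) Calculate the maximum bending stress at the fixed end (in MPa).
(a) Tip deflection of a cantilever with an end point load: δ = P·L^3 / (3·E·I). Convert P = 14 kN = 14000 N, E = 110 GPa = 1.1 × 10¹¹ Pa.
  δ = (14000 × 2.5^3) / (3 × (1.1 × 10¹¹) × (7.82 × 10⁻⁵)) = 0.008477 m = 8.477 mm
(b) Maximum bending moment at the fixed end: M = P·L = 14000 × 2.5 = 35000 N·m. Convert y_max = 60 mm = 0.06 m.
  σ = M·y_max / I = (35000 × 0.06) / (7.82 × 10⁻⁵) = 2.685 × 10⁷ Pa = 26.85 MPa
Final answer: (a) δ = 8.477 mm, (b) σ = 26.85 MPa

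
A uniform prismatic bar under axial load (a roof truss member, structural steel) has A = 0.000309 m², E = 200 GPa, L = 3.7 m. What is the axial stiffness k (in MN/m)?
Model: a uniform prismatic bar under axial load, so k = (A·E) / L.
Convert to SI units:
  E = 200 GPa = 2 × 10¹¹ Pa
Substitute:
  k = (0.000309 × (2 × 10¹¹)) / 3.7
  k = 1.67 × 10⁷ N/m
Convert: k = 1.67 × 10⁷ N/m = 16.7 MN/m
Final answer: k = 16.7 MN/m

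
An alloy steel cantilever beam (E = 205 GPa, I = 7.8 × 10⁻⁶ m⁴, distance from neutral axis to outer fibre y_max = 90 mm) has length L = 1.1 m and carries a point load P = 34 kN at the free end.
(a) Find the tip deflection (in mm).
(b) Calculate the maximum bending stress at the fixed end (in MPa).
(a) Tip deflection of a cantilever with an end point load: δ = P·L^3 / (3·E·I). Convert P = 34 kN = 34000 N, E = 205 GPa = 2.05 × 10¹¹ Pa.
  δ = (34000 × 1.1^3) / (3 × (2.05 × 10¹¹) × (7.8 × 10⁻⁶)) = 0.009434 m = 9.434 mm
(b) Maximum bending moment at the fixed end: M = P·L = 34000 × 1.1 = 37400 N·m. Convert y_max = 90 mm = 0.09 m.
  σ = M·y_max / I = (37400 × 0.09) / (7.8 × 10⁻⁶) = 4.315 × 10⁸ Pa = 431.5 MPa
Final answer: (a) δ = 9.434 mm, (b) σ = 431.5 MPa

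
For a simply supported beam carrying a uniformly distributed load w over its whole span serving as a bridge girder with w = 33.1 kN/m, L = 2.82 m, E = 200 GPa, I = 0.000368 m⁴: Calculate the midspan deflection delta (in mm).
Model: a simply supported beam carrying a uniformly distributed load w over its whole span, so delta = (5·w·L^4) / (384·E·I).
Convert to SI units:
  w = 33.1 kN/m = 33100 N/m
  E = 200 GPa = 2 × 10¹¹ Pa
Substitute:
  delta = (5 × 33100 × 2.82^4) / (384 × (2 × 10¹¹) × 0.000368)
  delta = 0.0003703 m
Convert: delta = 0.0003703 m = 0.3703 mm
Final answer: delta = 0.3703 mm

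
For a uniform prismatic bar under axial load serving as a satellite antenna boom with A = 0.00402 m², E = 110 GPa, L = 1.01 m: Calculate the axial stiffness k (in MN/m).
Model: a uniform prismatic bar under axial load, so k = (A·E) / L.
Convert to SI units:
  E = 110 GPa = 1.1 × 10¹¹ Pa
Substitute:
  k = (0.00402 × (1.1 × 10¹¹)) / 1.01
  k = 4.378 × 10⁸ N/m
Convert: k = 4.378 × 10⁸ N/m = 437.8 MN/m
Final answer: k = 437.8 MN/m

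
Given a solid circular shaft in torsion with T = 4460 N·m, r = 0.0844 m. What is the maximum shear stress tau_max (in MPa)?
Model: a solid circular shaft in torsion, so tau_max = (2·T) / (π·r^3).
Substitute:
  tau_max = (2 × 4460) / (π × 0.0844^3)
  tau_max = 4.723 × 10⁶ Pa
Convert: tau_max = 4.723 × 10⁶ Pa = 4.723 MPa
Final answer: tau_max = 4.723 MPa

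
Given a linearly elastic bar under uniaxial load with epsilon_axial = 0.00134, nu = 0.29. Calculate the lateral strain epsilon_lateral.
Model: a linearly elastic bar under uniaxial load, so epsilon_lateral = -nu·epsilon_axial.
Substitute:
  epsilon_lateral = -(0.29 × 0.00134)
  epsilon_lateral = -0.0003886
Final answer: epsilon_lateral = -0.0003886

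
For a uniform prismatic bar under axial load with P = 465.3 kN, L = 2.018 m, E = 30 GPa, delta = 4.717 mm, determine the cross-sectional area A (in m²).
Model: a uniform prismatic bar under axial load, so delta = (P·L) / (A·E).
Solve for A: A = (P·L) / (delta·E).
Convert to SI units:
  P = 465.3 kN = 465300 N
  E = 30 GPa = 3 × 10¹⁰ Pa
  delta = 4.717 mm = 0.004717 m
Substitute:
  A = (465300 × 2.018) / (0.004717 × (3 × 10¹⁰))
  A = 0.006635 m²
Final answer: A = 0.006635 m²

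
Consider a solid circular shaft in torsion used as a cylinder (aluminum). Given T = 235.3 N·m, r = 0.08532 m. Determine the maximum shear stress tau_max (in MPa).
Model: a solid circular shaft in torsion, so tau_max = (2·T) / (π·r^3).
Substitute:
  tau_max = (2 × 235.3) / (π × 0.08532^3)
  tau_max = 241200 Pa
Convert: tau_max = 241200 Pa = 0.2412 MPa
Final answer: tau_max = 0.2412 MPa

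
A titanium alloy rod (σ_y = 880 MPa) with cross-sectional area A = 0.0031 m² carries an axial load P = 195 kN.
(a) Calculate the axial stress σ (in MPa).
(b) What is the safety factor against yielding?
(a) Axial stress σ = P/A. Convert P = 195 kN = 195000 N.
  σ = 195000 / 0.0031 = 6.29 × 10⁷ Pa = 62.9 MPa
(b) Safety factor SF = σ_y/σ = 880 / 62.9 = 13.99
Final answer: (a) σ = 62.9 MPa, (b) SF = 13.99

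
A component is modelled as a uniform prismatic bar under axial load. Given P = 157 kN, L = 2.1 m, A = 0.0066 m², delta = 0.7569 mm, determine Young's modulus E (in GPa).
Model: a uniform prismatic bar under axial load, so delta = (P·L) / (A·E).
Solve for E: E = (P·L) / (delta·A).
Convert to SI units:
  P = 157 kN = 157000 N
  delta = 0.7569 mm = 0.0007569 m
Substitute:
  E = (157000 × 2.1) / (0.0007569 × 0.0066)
  E = 6.6 × 10¹⁰ Pa
Convert: E = 6.6 × 10¹⁰ Pa = 66 GPa
Final answer: E = 66 GPa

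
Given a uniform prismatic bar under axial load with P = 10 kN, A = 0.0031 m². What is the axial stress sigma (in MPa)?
Model: a uniform prismatic bar under axial load, so sigma = P / A.
Convert to SI units:
  P = 10 kN = 10000 N
Substitute:
  sigma = 10000 / 0.0031
  sigma = 3.226 × 10⁶ Pa
Convert: sigma = 3.226 × 10⁶ Pa = 3.226 MPa
Final answer: sigma = 3.226 MPa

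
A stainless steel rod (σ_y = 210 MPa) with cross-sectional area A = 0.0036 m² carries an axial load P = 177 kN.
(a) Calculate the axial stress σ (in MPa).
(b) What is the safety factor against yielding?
(a) Axial stress σ = P/A. Convert P = 177 kN = 177000 N.
  σ = 177000 / 0.0036 = 4.917 × 10⁷ Pa = 49.17 MPa
(b) Safety factor SF = σ_y/σ = 210 / 49.17 = 4.271
Final answer: (a) σ = 49.17 MPa, (b) SF = 4.271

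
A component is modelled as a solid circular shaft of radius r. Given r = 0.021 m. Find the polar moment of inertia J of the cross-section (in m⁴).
Model: a solid circular shaft of radius r, so J = (π·r^4) / 2.
Substitute:
  J = (π × 0.021^4) / 2
  J = 3.055 × 10⁻⁷ m⁴
Final answer: J = 3.055 × 10⁻⁷ m⁴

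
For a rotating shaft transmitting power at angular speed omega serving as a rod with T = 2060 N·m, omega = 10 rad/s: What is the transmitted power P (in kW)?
Model: a rotating shaft transmitting power at angular speed omega, so P = T·omega.
Substitute:
  P = 2060 × 10
  P = 20600 W
Convert: P = 20600 W = 20.6 kW
Final answer: P = 20.6 kW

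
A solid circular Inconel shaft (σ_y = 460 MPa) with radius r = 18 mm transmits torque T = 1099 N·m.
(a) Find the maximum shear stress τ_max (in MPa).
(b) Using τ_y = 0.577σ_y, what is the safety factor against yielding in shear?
(a) For a solid circular shaft, τ_max = T·r/J with J = π·r^4/2, i.e. τ_max = 2·T / (π·r^3). Convert r = 18 mm = 0.018 m.
  τ_max = (2 × 1099) / (π × 0.018^3) = 1.2 × 10⁸ Pa = 120 MPa
(b) τ_y = 0.577 × 460 = 265.42 MPa
  SF = τ_y/τ_max = 265.42 / 120 = 2.212
Final answer: (a) τ_max = 120 MPa, (b) SF = 2.212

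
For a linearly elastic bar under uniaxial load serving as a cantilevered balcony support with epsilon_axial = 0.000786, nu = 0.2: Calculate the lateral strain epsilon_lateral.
Model: a linearly elastic bar under uniaxial load, so epsilon_lateral = -nu·epsilon_axial.
Substitute:
  epsilon_lateral = -(0.2 × 0.000786)
  epsilon_lateral = -0.0001572
Final answer: epsilon_lateral = -0.0001572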